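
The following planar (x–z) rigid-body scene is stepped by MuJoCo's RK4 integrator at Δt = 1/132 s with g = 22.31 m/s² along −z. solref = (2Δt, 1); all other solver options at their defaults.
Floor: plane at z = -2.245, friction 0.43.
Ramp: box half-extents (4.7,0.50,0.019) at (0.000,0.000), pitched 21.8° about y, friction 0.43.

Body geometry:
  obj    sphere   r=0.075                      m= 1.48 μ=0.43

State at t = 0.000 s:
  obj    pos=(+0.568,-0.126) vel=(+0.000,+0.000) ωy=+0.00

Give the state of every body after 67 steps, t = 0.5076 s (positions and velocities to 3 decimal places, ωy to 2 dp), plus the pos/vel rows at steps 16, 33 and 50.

State at t = 0.5076 s:
  obj    pos=(+1.276,-0.409) vel=(+2.789,-1.116) ωy=+40.04

Key-timestep trajectory:
   step    t(s)  obj.x    obj.z    obj.vx   obj.vz 
     16  0.1212   +0.608  -0.142  +0.666  -0.267
     33  0.2500   +0.740  -0.195  +1.374  -0.550
     50  0.3788   +0.962  -0.284  +2.081  -0.833


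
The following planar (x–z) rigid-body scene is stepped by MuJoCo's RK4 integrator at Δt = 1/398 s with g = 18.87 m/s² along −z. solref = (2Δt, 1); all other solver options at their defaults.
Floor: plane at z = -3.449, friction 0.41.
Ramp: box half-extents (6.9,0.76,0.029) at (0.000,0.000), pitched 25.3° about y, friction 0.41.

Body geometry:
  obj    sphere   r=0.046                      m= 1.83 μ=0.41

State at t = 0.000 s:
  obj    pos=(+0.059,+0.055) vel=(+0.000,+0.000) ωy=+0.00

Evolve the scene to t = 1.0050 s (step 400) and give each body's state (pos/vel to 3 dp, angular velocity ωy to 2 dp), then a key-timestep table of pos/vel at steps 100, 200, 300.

State at t = 1.0050 s:
  obj    pos=(+2.689,-1.188) vel=(+5.234,-2.474) ωy=+125.84

Key-timestep trajectory:
   step    t(s)  obj.x    obj.z    obj.vx   obj.vz 
    100  0.2513   +0.223  -0.023  +1.309  -0.619
    200  0.5025   +0.717  -0.256  +2.617  -1.237
    300  0.7538   +1.539  -0.644  +3.925  -1.856


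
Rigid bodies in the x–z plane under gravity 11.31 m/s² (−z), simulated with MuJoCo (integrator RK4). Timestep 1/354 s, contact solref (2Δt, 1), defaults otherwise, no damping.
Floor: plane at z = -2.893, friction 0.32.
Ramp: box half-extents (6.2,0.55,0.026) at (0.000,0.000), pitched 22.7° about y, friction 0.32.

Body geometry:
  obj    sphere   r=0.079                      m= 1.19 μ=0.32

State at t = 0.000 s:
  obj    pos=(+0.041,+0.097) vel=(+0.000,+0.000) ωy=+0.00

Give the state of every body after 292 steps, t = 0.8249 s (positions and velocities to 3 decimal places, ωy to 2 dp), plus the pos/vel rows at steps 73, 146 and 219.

State at t = 0.8249 s:
  obj    pos=(+1.019,-0.313) vel=(+2.372,-0.992) ωy=+32.55

Key-timestep trajectory:
   step    t(s)  obj.x    obj.z    obj.vx   obj.vz 
     73  0.2062   +0.102  +0.071  +0.593  -0.248
    146  0.4124   +0.286  -0.006  +1.186  -0.496
    219  0.6186   +0.591  -0.134  +1.779  -0.744


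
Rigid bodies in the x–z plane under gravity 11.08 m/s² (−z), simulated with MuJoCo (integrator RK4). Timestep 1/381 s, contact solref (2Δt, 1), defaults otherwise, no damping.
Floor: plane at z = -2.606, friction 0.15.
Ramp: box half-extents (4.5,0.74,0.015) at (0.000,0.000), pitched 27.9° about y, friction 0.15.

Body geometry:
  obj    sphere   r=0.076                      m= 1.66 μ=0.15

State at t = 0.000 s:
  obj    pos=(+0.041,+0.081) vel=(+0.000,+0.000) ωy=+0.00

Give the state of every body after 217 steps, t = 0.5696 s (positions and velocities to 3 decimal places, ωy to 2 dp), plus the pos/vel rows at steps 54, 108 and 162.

State at t = 0.5696 s:
  obj    pos=(+0.575,-0.201) vel=(+1.874,-0.987) ωy=+27.46

Key-timestep trajectory:
   step    t(s)  obj.x    obj.z    obj.vx   obj.vz 
     54  0.1417   +0.074  +0.064  +0.466  -0.253
    108  0.2835   +0.174  +0.011  +0.933  -0.494
    162  0.4252   +0.339  -0.076  +1.398  -0.741


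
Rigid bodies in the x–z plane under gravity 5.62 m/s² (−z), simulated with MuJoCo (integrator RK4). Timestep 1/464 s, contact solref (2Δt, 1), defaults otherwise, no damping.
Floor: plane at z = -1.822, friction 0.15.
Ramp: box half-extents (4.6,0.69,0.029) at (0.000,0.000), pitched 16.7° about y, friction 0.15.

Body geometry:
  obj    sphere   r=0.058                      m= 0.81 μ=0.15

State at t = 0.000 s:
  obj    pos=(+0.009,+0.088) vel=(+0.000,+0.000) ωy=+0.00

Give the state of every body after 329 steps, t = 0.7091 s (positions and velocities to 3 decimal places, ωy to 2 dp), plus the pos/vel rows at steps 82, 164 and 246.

State at t = 0.7091 s:
  obj    pos=(+0.287,+0.005) vel=(+0.783,-0.235) ωy=+14.10

Key-timestep trajectory:
   step    t(s)  obj.x    obj.z    obj.vx   obj.vz 
     82  0.1767   +0.026  +0.083  +0.195  -0.059
    164  0.3534   +0.078  +0.067  +0.391  -0.117
    246  0.5302   +0.164  +0.042  +0.586  -0.176


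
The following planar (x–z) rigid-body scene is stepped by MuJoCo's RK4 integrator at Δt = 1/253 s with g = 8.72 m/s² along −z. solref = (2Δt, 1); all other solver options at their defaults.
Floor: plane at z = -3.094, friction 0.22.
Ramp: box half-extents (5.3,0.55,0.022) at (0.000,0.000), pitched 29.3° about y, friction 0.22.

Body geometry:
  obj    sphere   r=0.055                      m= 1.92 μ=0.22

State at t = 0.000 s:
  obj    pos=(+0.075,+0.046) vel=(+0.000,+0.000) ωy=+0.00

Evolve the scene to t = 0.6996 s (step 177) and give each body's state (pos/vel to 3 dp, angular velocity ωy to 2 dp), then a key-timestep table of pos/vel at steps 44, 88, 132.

State at t = 0.6996 s:
  obj    pos=(+0.726,-0.319) vel=(+1.860,-1.044) ωy=+38.76

Key-timestep trajectory:
   step    t(s)  obj.x    obj.z    obj.vx   obj.vz 
     44  0.1739   +0.115  +0.024  +0.462  -0.260
     88  0.3478   +0.236  -0.044  +0.925  -0.519
    132  0.5217   +0.437  -0.157  +1.387  -0.778


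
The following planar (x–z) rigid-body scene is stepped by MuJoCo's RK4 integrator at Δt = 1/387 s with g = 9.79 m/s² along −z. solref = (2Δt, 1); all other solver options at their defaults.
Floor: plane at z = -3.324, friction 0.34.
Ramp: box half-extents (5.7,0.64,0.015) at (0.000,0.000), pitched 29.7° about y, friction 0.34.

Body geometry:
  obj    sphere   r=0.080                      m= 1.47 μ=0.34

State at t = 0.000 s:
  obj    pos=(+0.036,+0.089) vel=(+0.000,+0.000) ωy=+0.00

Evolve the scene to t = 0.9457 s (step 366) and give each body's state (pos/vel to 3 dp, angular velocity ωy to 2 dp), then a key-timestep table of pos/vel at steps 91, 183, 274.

State at t = 0.9457 s:
  obj    pos=(+1.382,-0.679) vel=(+2.846,-1.623) ωy=+40.95

Key-timestep trajectory:
   step    t(s)  obj.x    obj.z    obj.vx   obj.vz 
     91  0.2351   +0.119  +0.041  +0.708  -0.404
    183  0.4729   +0.372  -0.103  +1.423  -0.812
    274  0.7080   +0.790  -0.341  +2.131  -1.215


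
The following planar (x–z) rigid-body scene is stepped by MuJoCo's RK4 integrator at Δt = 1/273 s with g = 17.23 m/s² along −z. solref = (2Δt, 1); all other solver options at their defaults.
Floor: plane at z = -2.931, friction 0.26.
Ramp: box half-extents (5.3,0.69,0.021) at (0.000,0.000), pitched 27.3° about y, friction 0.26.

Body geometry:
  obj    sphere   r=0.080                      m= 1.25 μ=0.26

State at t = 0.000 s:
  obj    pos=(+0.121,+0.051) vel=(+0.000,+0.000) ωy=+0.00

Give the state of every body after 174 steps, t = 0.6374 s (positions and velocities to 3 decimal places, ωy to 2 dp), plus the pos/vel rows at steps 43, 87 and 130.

State at t = 0.6374 s:
  obj    pos=(+1.140,-0.475) vel=(+3.197,-1.650) ωy=+44.96

Key-timestep trajectory:
   step    t(s)  obj.x    obj.z    obj.vx   obj.vz 
     43  0.1575   +0.183  +0.019  +0.790  -0.408
     87  0.3187   +0.376  -0.080  +1.599  -0.825
    130  0.4762   +0.690  -0.242  +2.389  -1.233


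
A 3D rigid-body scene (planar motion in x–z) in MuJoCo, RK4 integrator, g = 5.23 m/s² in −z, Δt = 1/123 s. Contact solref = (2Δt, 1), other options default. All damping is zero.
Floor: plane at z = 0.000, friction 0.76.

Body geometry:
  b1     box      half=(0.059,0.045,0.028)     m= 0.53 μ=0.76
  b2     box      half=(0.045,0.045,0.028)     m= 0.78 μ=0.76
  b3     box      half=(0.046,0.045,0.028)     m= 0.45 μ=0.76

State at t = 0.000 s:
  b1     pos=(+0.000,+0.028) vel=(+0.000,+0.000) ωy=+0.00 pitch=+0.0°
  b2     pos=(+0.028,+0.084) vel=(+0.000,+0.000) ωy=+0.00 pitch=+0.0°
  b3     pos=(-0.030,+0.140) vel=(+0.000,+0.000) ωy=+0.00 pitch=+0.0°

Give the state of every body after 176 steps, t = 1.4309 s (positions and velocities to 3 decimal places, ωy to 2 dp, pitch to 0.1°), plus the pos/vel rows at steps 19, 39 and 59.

State at t = 1.4309 s:
  b1     pos=(+0.000,+0.028) vel=(+0.000,+0.000) ωy=+0.00 pitch=+0.0°
  b2     pos=(+0.028,+0.084) vel=(+0.000,+0.000) ωy=+0.00 pitch=+0.0°
  b3     pos=(-0.137,+0.028) vel=(+0.000,+0.000) ωy=+0.00 pitch=+180.0°

Key-timestep trajectory:
   step    t(s)  b1.x    b1.z    b1.vx   b1.vz   b2.x    b2.z    b2.vx   b2.vz   b3.x    b3.z    b3.vx   b3.vz 
     19  0.1545   +0.000  +0.028  +0.000  +0.000   +0.028  +0.084  +0.000  +0.000   -0.042  +0.131  -0.140  -0.173
     39  0.3171   +0.000  +0.028  +0.000  +0.000   +0.028  +0.084  +0.000  +0.000   -0.075  +0.103  -0.288  -0.158
     59  0.4797   +0.000  +0.028  +0.000  +0.000   +0.028  +0.084  +0.000  +0.000   -0.128  +0.035  -0.480  -0.543


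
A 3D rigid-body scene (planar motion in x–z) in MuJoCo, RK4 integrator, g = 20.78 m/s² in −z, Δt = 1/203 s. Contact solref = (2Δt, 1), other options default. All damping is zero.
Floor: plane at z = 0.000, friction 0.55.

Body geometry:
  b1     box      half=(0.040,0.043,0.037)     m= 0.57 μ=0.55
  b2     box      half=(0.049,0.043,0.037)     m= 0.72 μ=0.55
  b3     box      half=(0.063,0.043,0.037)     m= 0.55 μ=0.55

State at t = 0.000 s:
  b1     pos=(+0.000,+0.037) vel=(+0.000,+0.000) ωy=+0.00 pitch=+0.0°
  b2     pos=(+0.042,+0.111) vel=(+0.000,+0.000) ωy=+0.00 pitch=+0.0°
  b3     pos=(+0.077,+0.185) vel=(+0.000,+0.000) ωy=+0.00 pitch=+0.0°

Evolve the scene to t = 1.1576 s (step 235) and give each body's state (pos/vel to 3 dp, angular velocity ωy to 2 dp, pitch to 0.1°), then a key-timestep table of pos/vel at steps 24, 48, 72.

State at t = 1.1576 s:
  b1     pos=(+0.000,+0.037) vel=(+0.000,+0.000) ωy=+0.00 pitch=+0.0°
  b2     pos=(+0.089,+0.049) vel=(+0.000,+0.000) ωy=+0.00 pitch=+90.0°
  b3     pos=(+0.306,+0.037) vel=(+0.000,+0.000) ωy=+0.00 pitch=+180.0°

Key-timestep trajectory:
   step    t(s)  b1.x    b1.z    b1.vx   b1.vz   b2.x    b2.z    b2.vx   b2.vz   b3.x    b3.z    b3.vx   b3.vz 
     24  0.1182   +0.000  +0.037  -0.002  +0.000   +0.055  +0.108  +0.251  -0.103   +0.114  +0.164  +0.679  -0.539
     48  0.2365   +0.000  +0.037  +0.000  +0.000   +0.092  +0.047  -0.060  +0.161   +0.211  +0.064  +0.633  +0.383
     72  0.3547   +0.000  +0.037  +0.000  +0.000   +0.089  +0.049  +0.000  +0.000   +0.282  +0.059  +0.718  -0.478


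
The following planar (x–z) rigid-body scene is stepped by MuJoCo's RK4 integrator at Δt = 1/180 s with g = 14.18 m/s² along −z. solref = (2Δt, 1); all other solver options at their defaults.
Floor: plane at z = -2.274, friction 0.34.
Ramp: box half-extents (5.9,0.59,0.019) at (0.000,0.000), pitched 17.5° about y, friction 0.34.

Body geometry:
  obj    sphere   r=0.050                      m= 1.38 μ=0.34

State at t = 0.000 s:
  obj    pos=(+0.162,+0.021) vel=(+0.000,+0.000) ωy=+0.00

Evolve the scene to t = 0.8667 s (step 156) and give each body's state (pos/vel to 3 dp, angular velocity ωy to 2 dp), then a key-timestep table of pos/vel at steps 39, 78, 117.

State at t = 0.8667 s:
  obj    pos=(+1.253,-0.323) vel=(+2.517,-0.794) ωy=+52.78

Key-timestep trajectory:
   step    t(s)  obj.x    obj.z    obj.vx   obj.vz 
     39  0.2167   +0.230  +0.000  +0.629  -0.198
     78  0.4333   +0.435  -0.065  +1.259  -0.397
    117  0.6500   +0.776  -0.172  +1.888  -0.595


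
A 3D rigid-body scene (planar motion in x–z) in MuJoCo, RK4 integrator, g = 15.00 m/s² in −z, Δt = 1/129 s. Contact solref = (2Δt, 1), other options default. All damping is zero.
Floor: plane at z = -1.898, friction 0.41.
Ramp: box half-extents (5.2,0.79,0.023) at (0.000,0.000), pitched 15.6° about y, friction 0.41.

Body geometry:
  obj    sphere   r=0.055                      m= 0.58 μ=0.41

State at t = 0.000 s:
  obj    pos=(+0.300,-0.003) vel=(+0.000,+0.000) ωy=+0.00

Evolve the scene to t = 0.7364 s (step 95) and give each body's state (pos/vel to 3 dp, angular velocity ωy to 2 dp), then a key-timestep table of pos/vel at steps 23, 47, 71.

State at t = 0.7364 s:
  obj    pos=(+1.053,-0.213) vel=(+2.044,-0.571) ωy=+38.57

Key-timestep trajectory:
   step    t(s)  obj.x    obj.z    obj.vx   obj.vz 
     23  0.1783   +0.344  -0.015  +0.495  -0.138
     47  0.3643   +0.484  -0.054  +1.011  -0.282
     71  0.5504   +0.720  -0.120  +1.527  -0.426


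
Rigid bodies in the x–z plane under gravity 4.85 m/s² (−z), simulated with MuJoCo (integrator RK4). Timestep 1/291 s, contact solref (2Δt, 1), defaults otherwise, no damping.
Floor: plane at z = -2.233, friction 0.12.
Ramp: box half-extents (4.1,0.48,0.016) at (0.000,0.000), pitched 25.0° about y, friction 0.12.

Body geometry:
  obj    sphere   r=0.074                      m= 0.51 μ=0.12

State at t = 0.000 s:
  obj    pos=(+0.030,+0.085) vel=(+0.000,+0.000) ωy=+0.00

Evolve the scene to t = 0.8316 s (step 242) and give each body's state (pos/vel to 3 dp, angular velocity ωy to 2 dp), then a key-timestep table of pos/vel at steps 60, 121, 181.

State at t = 0.8316 s:
  obj    pos=(+0.508,-0.138) vel=(+1.148,-0.539) ωy=+14.75

Key-timestep trajectory:
   step    t(s)  obj.x    obj.z    obj.vx   obj.vz 
     60  0.2062   +0.060  +0.071  +0.285  -0.136
    121  0.4158   +0.150  +0.029  +0.573  -0.274
    181  0.6220   +0.298  -0.040  +0.860  -0.398


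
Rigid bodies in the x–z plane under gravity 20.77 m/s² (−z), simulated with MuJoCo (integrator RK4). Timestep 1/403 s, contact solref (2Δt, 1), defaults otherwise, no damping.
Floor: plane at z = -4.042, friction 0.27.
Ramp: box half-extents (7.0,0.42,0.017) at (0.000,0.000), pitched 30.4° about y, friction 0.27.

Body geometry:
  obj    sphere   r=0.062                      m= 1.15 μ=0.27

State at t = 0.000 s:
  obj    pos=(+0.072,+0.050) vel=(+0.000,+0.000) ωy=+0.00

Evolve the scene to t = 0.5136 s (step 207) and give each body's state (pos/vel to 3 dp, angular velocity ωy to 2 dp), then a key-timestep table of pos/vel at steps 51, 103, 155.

State at t = 0.5136 s:
  obj    pos=(+0.926,-0.452) vel=(+3.326,-1.951) ωy=+62.18

Key-timestep trajectory:
   step    t(s)  obj.x    obj.z    obj.vx   obj.vz 
     51  0.1266   +0.124  +0.019  +0.820  -0.481
    103  0.2556   +0.283  -0.075  +1.655  -0.971
    155  0.3846   +0.551  -0.232  +2.491  -1.461


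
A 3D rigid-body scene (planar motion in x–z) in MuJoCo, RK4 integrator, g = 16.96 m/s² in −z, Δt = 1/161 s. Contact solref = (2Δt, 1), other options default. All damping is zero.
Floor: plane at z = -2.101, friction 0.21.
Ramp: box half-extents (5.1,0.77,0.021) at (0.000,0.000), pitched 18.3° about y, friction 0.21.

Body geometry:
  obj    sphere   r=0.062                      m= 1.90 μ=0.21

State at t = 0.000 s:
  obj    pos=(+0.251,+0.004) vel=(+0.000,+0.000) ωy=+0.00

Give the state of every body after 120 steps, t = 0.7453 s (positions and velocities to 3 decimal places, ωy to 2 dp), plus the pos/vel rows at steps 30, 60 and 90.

State at t = 0.7453 s:
  obj    pos=(+1.254,-0.327) vel=(+2.692,-0.890) ωy=+45.72

Key-timestep trajectory:
   step    t(s)  obj.x    obj.z    obj.vx   obj.vz 
     30  0.1863   +0.314  -0.016  +0.673  -0.223
     60  0.3727   +0.502  -0.079  +1.346  -0.445
     90  0.5590   +0.815  -0.182  +2.019  -0.668


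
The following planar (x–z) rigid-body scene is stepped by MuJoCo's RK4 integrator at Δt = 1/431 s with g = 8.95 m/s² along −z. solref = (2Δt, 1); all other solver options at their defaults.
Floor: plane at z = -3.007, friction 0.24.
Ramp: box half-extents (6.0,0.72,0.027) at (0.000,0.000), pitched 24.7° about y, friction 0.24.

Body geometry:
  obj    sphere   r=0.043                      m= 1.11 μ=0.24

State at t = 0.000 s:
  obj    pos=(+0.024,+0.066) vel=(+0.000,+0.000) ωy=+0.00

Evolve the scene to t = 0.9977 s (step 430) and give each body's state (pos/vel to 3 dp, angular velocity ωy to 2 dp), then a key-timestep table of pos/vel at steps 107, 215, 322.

State at t = 0.9977 s:
  obj    pos=(+1.232,-0.490) vel=(+2.421,-1.114) ωy=+61.98

Key-timestep trajectory:
   step    t(s)  obj.x    obj.z    obj.vx   obj.vz 
    107  0.2483   +0.099  +0.032  +0.603  -0.277
    215  0.4988   +0.326  -0.073  +1.211  -0.557
    322  0.7471   +0.701  -0.246  +1.813  -0.834


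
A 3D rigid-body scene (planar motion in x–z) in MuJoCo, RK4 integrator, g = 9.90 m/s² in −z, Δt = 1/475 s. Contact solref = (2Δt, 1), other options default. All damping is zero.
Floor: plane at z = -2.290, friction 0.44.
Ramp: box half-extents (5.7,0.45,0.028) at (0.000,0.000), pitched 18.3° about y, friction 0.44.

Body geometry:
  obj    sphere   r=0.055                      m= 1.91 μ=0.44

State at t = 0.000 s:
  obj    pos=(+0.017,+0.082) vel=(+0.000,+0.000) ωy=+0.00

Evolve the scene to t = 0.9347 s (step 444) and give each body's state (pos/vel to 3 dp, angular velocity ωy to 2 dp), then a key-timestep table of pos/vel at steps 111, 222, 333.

State at t = 0.9347 s:
  obj    pos=(+0.938,-0.223) vel=(+1.971,-0.652) ωy=+37.73

Key-timestep trajectory:
   step    t(s)  obj.x    obj.z    obj.vx   obj.vz 
    111  0.2337   +0.075  +0.063  +0.493  -0.163
    222  0.4674   +0.247  +0.006  +0.985  -0.326
    333  0.7011   +0.535  -0.090  +1.478  -0.489


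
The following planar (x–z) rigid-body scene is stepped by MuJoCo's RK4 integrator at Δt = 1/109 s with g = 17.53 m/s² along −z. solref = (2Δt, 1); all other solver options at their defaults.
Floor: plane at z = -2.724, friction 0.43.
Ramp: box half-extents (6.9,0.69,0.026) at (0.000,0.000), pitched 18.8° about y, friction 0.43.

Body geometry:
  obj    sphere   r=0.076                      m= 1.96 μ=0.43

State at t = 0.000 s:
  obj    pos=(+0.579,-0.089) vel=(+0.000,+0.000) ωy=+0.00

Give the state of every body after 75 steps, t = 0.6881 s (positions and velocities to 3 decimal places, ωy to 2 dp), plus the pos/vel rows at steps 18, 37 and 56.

State at t = 0.6881 s:
  obj    pos=(+1.483,-0.397) vel=(+2.628,-0.895) ωy=+36.52

Key-timestep trajectory:
   step    t(s)  obj.x    obj.z    obj.vx   obj.vz 
     18  0.1651   +0.631  -0.107  +0.631  -0.215
     37  0.3394   +0.799  -0.164  +1.297  -0.441
     56  0.5138   +1.083  -0.261  +1.962  -0.668


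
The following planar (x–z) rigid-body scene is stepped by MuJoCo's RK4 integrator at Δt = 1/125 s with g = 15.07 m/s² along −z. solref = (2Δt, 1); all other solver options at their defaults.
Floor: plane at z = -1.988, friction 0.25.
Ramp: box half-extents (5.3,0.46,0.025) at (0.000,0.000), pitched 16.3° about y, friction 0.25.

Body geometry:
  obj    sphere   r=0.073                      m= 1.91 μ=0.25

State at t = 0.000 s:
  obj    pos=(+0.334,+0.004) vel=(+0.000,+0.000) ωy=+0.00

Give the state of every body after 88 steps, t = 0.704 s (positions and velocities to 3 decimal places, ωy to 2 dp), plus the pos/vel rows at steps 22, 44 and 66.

State at t = 0.704 s:
  obj    pos=(+1.053,-0.206) vel=(+2.042,-0.597) ωy=+29.13

Key-timestep trajectory:
   step    t(s)  obj.x    obj.z    obj.vx   obj.vz 
     22  0.1760   +0.379  -0.009  +0.511  -0.149
     44  0.3520   +0.514  -0.048  +1.021  -0.299
     66  0.5280   +0.738  -0.114  +1.531  -0.448


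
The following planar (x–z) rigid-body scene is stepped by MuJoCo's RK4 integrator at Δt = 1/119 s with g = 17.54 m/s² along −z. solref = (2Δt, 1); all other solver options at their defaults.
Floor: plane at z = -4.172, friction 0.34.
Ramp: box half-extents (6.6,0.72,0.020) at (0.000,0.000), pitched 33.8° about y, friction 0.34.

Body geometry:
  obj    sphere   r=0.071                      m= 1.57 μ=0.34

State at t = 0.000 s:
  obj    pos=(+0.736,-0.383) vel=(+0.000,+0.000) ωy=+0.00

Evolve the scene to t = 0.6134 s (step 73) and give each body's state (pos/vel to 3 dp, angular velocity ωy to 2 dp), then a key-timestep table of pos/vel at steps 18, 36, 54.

State at t = 0.6134 s:
  obj    pos=(+1.826,-1.113) vel=(+3.553,-2.379) ωy=+60.19

Key-timestep trajectory:
   step    t(s)  obj.x    obj.z    obj.vx   obj.vz 
     18  0.1513   +0.802  -0.428  +0.877  -0.587
     36  0.3025   +1.001  -0.561  +1.753  -1.173
     54  0.4538   +1.332  -0.783  +2.628  -1.760


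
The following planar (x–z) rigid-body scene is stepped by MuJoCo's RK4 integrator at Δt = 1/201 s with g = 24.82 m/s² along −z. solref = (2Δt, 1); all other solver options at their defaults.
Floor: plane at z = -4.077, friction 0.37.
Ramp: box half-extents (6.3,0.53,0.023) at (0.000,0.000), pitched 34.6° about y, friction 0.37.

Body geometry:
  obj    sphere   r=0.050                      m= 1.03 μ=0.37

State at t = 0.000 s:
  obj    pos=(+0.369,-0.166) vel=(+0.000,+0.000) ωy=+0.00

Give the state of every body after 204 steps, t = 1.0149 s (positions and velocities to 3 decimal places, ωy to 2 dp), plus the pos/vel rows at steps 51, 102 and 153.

State at t = 1.0149 s:
  obj    pos=(+4.637,-3.110) vel=(+8.410,-5.802) ωy=+204.32

Key-timestep trajectory:
   step    t(s)  obj.x    obj.z    obj.vx   obj.vz 
     51  0.2537   +0.636  -0.350  +2.103  -1.451
    102  0.5075   +1.436  -0.902  +4.205  -2.901
    153  0.7612   +2.770  -1.822  +6.308  -4.351


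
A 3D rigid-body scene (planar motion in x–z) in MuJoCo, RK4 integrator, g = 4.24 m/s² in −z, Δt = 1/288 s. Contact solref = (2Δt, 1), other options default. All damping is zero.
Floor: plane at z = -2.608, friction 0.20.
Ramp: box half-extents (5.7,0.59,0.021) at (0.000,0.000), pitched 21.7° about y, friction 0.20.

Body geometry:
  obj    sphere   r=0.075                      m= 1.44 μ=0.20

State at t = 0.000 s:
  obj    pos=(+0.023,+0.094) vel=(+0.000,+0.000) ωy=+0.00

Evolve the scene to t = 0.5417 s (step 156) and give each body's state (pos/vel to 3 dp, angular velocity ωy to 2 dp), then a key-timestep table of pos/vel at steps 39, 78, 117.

State at t = 0.5417 s:
  obj    pos=(+0.176,+0.033) vel=(+0.564,-0.224) ωy=+8.09

Key-timestep trajectory:
   step    t(s)  obj.x    obj.z    obj.vx   obj.vz 
     39  0.1354   +0.033  +0.090  +0.141  -0.056
     78  0.2708   +0.061  +0.079  +0.282  -0.112
    117  0.4062   +0.109  +0.060  +0.423  -0.168


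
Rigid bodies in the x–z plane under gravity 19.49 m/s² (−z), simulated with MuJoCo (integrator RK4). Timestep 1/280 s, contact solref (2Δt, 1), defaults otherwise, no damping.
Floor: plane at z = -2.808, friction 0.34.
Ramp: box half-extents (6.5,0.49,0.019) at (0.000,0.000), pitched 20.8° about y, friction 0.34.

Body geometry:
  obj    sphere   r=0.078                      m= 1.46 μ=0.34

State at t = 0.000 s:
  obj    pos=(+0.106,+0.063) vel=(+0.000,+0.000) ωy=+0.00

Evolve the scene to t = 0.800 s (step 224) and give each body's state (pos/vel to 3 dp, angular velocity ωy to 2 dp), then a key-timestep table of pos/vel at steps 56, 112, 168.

State at t = 0.800 s:
  obj    pos=(+1.585,-0.498) vel=(+3.697,-1.404) ωy=+50.70

Key-timestep trajectory:
   step    t(s)  obj.x    obj.z    obj.vx   obj.vz 
     56  0.2000   +0.199  +0.028  +0.924  -0.351
    112  0.4000   +0.476  -0.077  +1.849  -0.702
    168  0.6000   +0.938  -0.253  +2.773  -1.053


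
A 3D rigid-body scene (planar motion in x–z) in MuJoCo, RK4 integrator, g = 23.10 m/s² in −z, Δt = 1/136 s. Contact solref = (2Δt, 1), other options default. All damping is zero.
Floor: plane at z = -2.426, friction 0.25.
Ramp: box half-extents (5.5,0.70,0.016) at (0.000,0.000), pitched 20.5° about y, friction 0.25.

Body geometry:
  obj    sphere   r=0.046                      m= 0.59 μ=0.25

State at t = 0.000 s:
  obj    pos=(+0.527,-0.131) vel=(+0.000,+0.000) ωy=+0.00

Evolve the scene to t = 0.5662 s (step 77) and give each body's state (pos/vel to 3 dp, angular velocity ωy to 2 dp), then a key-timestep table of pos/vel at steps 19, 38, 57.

State at t = 0.5662 s:
  obj    pos=(+1.395,-0.455) vel=(+3.065,-1.146) ωy=+71.10

Key-timestep trajectory:
   step    t(s)  obj.x    obj.z    obj.vx   obj.vz 
     19  0.1397   +0.580  -0.151  +0.757  -0.283
     38  0.2794   +0.738  -0.210  +1.513  -0.566
     57  0.4191   +1.003  -0.309  +2.269  -0.848


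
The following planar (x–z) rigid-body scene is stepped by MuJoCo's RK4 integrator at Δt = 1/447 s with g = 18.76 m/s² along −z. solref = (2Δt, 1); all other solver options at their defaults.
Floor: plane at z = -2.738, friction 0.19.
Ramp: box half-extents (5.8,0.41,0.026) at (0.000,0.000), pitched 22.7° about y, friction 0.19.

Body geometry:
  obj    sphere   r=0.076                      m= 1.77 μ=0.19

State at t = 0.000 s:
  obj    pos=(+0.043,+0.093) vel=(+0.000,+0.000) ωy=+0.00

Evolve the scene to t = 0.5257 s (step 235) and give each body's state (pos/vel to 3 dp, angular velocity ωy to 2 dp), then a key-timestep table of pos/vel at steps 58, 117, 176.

State at t = 0.5257 s:
  obj    pos=(+0.702,-0.183) vel=(+2.508,-1.049) ωy=+35.76

Key-timestep trajectory:
   step    t(s)  obj.x    obj.z    obj.vx   obj.vz 
     58  0.1298   +0.083  +0.076  +0.619  -0.259
    117  0.2617   +0.206  +0.024  +1.249  -0.522
    176  0.3937   +0.413  -0.062  +1.878  -0.786


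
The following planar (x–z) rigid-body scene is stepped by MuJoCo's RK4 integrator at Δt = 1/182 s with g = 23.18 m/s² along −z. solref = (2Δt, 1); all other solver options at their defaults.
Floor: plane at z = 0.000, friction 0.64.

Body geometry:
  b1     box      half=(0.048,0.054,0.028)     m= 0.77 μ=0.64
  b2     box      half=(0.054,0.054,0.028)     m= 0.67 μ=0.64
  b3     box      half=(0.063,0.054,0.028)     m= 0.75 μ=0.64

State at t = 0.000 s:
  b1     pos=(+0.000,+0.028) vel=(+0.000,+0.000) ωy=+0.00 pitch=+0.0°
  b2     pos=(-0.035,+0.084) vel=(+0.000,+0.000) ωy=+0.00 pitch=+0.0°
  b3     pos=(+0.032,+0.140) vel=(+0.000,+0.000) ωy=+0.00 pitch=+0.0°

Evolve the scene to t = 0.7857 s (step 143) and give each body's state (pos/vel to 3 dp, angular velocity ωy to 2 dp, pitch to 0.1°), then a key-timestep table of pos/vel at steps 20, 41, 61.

State at t = 0.7857 s:
  b1     pos=(+0.000,+0.028) vel=(+0.000,+0.000) ωy=+0.00 pitch=+0.0°
  b2     pos=(-0.035,+0.084) vel=(+0.000,+0.000) ωy=+0.00 pitch=-0.1°
  b3     pos=(+0.198,+0.028) vel=(+0.000,+0.000) ωy=+0.00 pitch=+180.0°

Key-timestep trajectory:
   step    t(s)  b1.x    b1.z    b1.vx   b1.vz   b2.x    b2.z    b2.vx   b2.vz   b3.x    b3.z    b3.vx   b3.vz 
     20  0.1099   +0.000  +0.028  +0.000  +0.000   -0.035  +0.084  -0.001  +0.001   +0.051  +0.118  +0.279  -0.704
     41  0.2253   +0.000  +0.028  +0.000  +0.000   -0.035  +0.084  +0.000  +0.000   +0.123  +0.069  +0.485  +0.074
     61  0.3352   +0.000  +0.028  +0.000  +0.000   -0.035  +0.084  +0.000  +0.000   +0.187  +0.040  +0.713  -0.866


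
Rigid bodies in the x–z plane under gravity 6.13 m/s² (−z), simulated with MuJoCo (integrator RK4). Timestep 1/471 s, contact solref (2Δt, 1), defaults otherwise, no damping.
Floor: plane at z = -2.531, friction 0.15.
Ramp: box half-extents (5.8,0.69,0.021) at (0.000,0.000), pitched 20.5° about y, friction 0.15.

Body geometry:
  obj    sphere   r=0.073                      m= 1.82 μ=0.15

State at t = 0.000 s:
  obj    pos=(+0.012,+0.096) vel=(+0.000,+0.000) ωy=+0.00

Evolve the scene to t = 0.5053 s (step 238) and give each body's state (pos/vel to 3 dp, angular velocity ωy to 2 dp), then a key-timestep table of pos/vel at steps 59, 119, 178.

State at t = 0.5053 s:
  obj    pos=(+0.195,+0.027) vel=(+0.726,-0.271) ωy=+10.61

Key-timestep trajectory:
   step    t(s)  obj.x    obj.z    obj.vx   obj.vz 
     59  0.1253   +0.023  +0.092  +0.180  -0.067
    119  0.2527   +0.058  +0.079  +0.363  -0.136
    178  0.3779   +0.115  +0.058  +0.543  -0.203


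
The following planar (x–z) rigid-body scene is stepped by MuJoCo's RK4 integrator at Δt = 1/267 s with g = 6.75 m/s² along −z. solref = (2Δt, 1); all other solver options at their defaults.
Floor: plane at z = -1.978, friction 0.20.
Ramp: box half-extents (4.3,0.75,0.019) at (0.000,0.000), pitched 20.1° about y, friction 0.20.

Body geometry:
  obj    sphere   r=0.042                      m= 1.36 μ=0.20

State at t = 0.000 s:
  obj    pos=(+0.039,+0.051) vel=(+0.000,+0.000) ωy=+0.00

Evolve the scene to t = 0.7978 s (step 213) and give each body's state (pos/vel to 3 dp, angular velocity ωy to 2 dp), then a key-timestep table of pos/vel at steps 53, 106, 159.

State at t = 0.7978 s:
  obj    pos=(+0.534,-0.131) vel=(+1.241,-0.454) ωy=+31.47

Key-timestep trajectory:
   step    t(s)  obj.x    obj.z    obj.vx   obj.vz 
     53  0.1985   +0.070  +0.039  +0.309  -0.113
    106  0.3970   +0.162  +0.006  +0.618  -0.226
    159  0.5955   +0.315  -0.050  +0.927  -0.339


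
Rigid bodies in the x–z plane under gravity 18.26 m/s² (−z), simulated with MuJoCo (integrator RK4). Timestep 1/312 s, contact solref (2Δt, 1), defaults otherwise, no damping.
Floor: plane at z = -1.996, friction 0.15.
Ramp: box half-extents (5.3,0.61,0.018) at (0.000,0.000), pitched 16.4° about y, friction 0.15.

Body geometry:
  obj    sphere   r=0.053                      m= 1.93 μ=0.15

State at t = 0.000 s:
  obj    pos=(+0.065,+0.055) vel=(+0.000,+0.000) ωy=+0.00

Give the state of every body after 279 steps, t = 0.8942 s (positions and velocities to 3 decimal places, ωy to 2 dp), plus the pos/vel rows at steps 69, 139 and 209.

State at t = 0.8942 s:
  obj    pos=(+1.478,-0.361) vel=(+3.159,-0.930) ωy=+62.12

Key-timestep trajectory:
   step    t(s)  obj.x    obj.z    obj.vx   obj.vz 
     69  0.2212   +0.151  +0.029  +0.781  -0.230
    139  0.4455   +0.416  -0.048  +1.574  -0.463
    209  0.6699   +0.858  -0.178  +2.367  -0.697


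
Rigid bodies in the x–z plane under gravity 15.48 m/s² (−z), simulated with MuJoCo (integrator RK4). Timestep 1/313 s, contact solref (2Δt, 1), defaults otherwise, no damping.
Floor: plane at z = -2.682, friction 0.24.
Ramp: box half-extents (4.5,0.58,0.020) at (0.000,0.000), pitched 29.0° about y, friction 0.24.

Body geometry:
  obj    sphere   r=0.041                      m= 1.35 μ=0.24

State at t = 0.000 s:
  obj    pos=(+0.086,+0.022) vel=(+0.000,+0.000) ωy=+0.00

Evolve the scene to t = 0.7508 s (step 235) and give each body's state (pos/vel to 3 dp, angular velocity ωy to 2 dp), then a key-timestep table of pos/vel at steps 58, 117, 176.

State at t = 0.7508 s:
  obj    pos=(+1.408,-0.711) vel=(+3.520,-1.951) ωy=+98.14

Key-timestep trajectory:
   step    t(s)  obj.x    obj.z    obj.vx   obj.vz 
     58  0.1853   +0.167  -0.023  +0.869  -0.482
    117  0.3738   +0.414  -0.160  +1.753  -0.972
    176  0.5623   +0.827  -0.389  +2.637  -1.461


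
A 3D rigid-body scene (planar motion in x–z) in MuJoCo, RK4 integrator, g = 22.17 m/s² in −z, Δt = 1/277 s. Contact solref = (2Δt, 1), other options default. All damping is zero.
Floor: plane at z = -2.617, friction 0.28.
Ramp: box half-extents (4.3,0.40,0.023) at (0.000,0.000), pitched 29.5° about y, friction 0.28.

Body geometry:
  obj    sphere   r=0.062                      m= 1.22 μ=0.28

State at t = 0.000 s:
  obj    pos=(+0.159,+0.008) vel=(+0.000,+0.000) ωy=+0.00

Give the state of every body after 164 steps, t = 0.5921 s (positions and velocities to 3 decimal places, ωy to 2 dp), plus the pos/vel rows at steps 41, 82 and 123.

State at t = 0.5921 s:
  obj    pos=(+1.349,-0.665) vel=(+4.018,-2.274) ωy=+74.44

Key-timestep trajectory:
   step    t(s)  obj.x    obj.z    obj.vx   obj.vz 
     41  0.1480   +0.233  -0.034  +1.005  -0.569
     82  0.2960   +0.456  -0.161  +2.009  -1.137
    123  0.4440   +0.828  -0.371  +3.014  -1.705


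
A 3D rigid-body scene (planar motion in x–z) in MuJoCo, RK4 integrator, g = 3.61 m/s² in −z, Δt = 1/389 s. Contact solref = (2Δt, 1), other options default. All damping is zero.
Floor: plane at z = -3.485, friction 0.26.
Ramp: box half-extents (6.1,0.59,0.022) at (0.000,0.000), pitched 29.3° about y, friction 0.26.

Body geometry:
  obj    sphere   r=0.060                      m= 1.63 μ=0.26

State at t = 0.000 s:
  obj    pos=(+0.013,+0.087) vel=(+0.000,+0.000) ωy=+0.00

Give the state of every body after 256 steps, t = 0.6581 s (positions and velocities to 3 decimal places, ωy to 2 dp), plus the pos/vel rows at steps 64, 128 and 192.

State at t = 0.6581 s:
  obj    pos=(+0.251,-0.047) vel=(+0.724,-0.406) ωy=+13.84

Key-timestep trajectory:
   step    t(s)  obj.x    obj.z    obj.vx   obj.vz 
     64  0.1645   +0.028  +0.078  +0.181  -0.102
    128  0.3290   +0.073  +0.053  +0.362  -0.203
    192  0.4936   +0.147  +0.012  +0.543  -0.305


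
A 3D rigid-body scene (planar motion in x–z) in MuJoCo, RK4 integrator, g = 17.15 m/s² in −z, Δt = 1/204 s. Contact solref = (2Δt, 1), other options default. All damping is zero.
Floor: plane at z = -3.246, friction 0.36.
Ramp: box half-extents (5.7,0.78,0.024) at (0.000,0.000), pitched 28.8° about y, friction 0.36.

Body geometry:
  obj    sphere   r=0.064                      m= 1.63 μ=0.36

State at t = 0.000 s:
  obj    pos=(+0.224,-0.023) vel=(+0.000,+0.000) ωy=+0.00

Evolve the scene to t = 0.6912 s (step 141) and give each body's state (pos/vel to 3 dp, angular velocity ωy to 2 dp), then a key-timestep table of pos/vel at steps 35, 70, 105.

State at t = 0.6912 s:
  obj    pos=(+1.460,-0.702) vel=(+3.575,-1.965) ωy=+63.72

Key-timestep trajectory:
   step    t(s)  obj.x    obj.z    obj.vx   obj.vz 
     35  0.1716   +0.300  -0.065  +0.888  -0.488
     70  0.3431   +0.529  -0.190  +1.775  -0.976
    105  0.5147   +0.909  -0.399  +2.662  -1.463


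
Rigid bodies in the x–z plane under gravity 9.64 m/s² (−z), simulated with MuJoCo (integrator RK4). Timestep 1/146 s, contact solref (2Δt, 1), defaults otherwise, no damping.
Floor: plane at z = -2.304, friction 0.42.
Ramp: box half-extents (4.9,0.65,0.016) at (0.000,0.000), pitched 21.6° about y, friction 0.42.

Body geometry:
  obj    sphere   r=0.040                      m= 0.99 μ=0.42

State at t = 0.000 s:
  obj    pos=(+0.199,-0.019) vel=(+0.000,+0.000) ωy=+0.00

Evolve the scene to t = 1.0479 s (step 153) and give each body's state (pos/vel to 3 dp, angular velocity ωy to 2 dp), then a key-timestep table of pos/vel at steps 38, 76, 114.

State at t = 1.0479 s:
  obj    pos=(+1.493,-0.531) vel=(+2.470,-0.978) ωy=+66.40

Key-timestep trajectory:
   step    t(s)  obj.x    obj.z    obj.vx   obj.vz 
     38  0.2603   +0.279  -0.050  +0.613  -0.243
     76  0.5205   +0.518  -0.145  +1.227  -0.486
    114  0.7808   +0.918  -0.303  +1.840  -0.729


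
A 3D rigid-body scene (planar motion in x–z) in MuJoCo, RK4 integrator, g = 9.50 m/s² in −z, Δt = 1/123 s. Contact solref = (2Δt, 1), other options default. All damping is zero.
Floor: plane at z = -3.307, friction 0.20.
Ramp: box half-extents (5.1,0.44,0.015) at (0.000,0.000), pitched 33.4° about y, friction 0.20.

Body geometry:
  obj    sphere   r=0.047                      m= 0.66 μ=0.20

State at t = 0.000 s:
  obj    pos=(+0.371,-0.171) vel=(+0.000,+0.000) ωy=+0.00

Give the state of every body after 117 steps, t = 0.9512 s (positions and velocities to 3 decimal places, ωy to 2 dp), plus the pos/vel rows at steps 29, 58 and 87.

State at t = 0.9512 s:
  obj    pos=(+1.783,-1.101) vel=(+2.967,-1.956) ωy=+75.56

Key-timestep trajectory:
   step    t(s)  obj.x    obj.z    obj.vx   obj.vz 
     29  0.2358   +0.458  -0.228  +0.736  -0.485
     58  0.4715   +0.718  -0.399  +1.471  -0.970
     87  0.7073   +1.152  -0.685  +2.206  -1.455


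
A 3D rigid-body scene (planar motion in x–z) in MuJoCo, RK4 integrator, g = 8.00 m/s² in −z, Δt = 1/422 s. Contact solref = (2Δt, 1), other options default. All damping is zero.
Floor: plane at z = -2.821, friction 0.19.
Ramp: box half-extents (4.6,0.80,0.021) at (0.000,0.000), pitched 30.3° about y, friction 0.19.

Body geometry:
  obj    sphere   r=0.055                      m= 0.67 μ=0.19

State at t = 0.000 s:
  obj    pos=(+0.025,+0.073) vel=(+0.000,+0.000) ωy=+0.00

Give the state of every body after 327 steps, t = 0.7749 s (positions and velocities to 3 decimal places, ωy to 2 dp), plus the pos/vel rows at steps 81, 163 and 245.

State at t = 0.7749 s:
  obj    pos=(+0.773,-0.363) vel=(+1.929,-1.127) ωy=+40.61

Key-timestep trajectory:
   step    t(s)  obj.x    obj.z    obj.vx   obj.vz 
     81  0.1919   +0.071  +0.046  +0.478  -0.279
    163  0.3863   +0.211  -0.035  +0.962  -0.562
    245  0.5806   +0.445  -0.172  +1.445  -0.845


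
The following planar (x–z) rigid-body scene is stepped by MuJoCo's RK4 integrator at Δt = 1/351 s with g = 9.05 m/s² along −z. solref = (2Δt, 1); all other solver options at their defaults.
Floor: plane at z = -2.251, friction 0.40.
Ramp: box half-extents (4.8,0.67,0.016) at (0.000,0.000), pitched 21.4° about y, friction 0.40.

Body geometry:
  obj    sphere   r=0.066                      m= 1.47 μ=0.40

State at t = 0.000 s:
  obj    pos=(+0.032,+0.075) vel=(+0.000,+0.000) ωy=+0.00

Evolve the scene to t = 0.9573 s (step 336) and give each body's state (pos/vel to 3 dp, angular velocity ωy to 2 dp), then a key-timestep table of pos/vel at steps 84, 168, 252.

State at t = 0.9573 s:
  obj    pos=(+1.038,-0.319) vel=(+2.102,-0.824) ωy=+34.21

Key-timestep trajectory:
   step    t(s)  obj.x    obj.z    obj.vx   obj.vz 
     84  0.2393   +0.095  +0.051  +0.526  -0.206
    168  0.4786   +0.284  -0.023  +1.051  -0.412
    252  0.7179   +0.598  -0.146  +1.577  -0.618


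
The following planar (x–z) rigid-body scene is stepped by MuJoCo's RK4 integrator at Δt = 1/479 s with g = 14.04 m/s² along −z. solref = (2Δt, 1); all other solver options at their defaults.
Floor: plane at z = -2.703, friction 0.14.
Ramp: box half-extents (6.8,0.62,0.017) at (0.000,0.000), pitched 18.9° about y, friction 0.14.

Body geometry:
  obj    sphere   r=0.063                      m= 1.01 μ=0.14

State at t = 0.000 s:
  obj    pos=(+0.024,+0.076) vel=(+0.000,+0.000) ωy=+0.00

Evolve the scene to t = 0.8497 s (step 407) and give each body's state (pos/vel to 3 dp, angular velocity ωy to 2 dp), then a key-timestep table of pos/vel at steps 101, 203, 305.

State at t = 0.8497 s:
  obj    pos=(+1.134,-0.304) vel=(+2.611,-0.894) ωy=+43.81

Key-timestep trajectory:
   step    t(s)  obj.x    obj.z    obj.vx   obj.vz 
    101  0.2109   +0.092  +0.053  +0.648  -0.222
    203  0.4238   +0.300  -0.018  +1.303  -0.446
    305  0.6367   +0.647  -0.137  +1.957  -0.670


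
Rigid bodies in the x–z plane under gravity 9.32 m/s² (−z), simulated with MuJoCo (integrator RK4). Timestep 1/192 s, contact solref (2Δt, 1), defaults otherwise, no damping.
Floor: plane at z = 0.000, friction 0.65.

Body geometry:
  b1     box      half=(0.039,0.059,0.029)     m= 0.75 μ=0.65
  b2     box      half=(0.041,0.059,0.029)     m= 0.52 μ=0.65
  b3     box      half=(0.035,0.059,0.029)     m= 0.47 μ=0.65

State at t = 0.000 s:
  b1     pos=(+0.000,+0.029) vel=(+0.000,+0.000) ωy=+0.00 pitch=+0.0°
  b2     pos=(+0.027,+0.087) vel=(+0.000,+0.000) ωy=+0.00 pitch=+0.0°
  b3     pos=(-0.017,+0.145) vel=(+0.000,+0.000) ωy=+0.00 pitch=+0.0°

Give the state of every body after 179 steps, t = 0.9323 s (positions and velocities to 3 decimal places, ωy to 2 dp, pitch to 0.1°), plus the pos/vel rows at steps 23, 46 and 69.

State at t = 0.9323 s:
  b1     pos=(+0.000,+0.029) vel=(+0.000,+0.000) ωy=+0.00 pitch=+0.0°
  b2     pos=(+0.027,+0.087) vel=(+0.000,+0.000) ωy=+0.00 pitch=+0.0°
  b3     pos=(-0.102,+0.029) vel=(+0.000,+0.000) ωy=+0.00 pitch=+180.0°

Key-timestep trajectory:
   step    t(s)  b1.x    b1.z    b1.vx   b1.vz   b2.x    b2.z    b2.vx   b2.vz   b3.x    b3.z    b3.vx   b3.vz 
     23  0.1198   +0.000  +0.029  +0.000  +0.000   +0.027  +0.087  +0.000  +0.000   -0.022  +0.144  -0.090  -0.024
     46  0.2396   +0.000  +0.029  +0.000  +0.000   +0.027  +0.087  +0.000  +0.000   -0.042  +0.125  -0.224  -0.482
     69  0.3594   +0.000  +0.029  +0.000  +0.000   +0.027  +0.087  +0.000  +0.000   -0.089  +0.060  -0.509  -0.742
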